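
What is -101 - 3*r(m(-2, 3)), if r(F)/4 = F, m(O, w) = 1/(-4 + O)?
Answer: -99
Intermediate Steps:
r(F) = 4*F
-101 - 3*r(m(-2, 3)) = -101 - 12/(-4 - 2) = -101 - 12/(-6) = -101 - 12*(-1)/6 = -101 - 3*(-⅔) = -101 + 2 = -99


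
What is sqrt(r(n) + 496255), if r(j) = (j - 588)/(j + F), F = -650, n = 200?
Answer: sqrt(111657569)/15 ≈ 704.45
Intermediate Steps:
r(j) = (-588 + j)/(-650 + j) (r(j) = (j - 588)/(j - 650) = (-588 + j)/(-650 + j))
sqrt(r(n) + 496255) = sqrt((-588 + 200)/(-650 + 200) + 496255) = sqrt(-388/(-450) + 496255) = sqrt(-1/450*(-388) + 496255) = sqrt(194/225 + 496255) = sqrt(111657569/225) = sqrt(111657569)/15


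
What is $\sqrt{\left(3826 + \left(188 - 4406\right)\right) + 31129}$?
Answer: $\sqrt{30737} \approx 175.32$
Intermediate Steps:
$\sqrt{\left(3826 + \left(188 - 4406\right)\right) + 31129} = \sqrt{\left(3826 - 4218\right) + 31129} = \sqrt{-392 + 31129} = \sqrt{30737}$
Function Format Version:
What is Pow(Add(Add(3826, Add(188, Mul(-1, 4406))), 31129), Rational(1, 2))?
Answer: Pow(30737, Rational(1, 2)) ≈ 175.32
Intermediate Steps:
Pow(Add(Add(3826, Add(188, Mul(-1, 4406))), 31129), Rational(1, 2)) = Pow(Add(Add(3826, Add(188, -4406)), 31129), Rational(1, 2)) = Pow(Add(Add(3826, -4218), 31129), Rational(1, 2)) = Pow(Add(-392, 31129), Rational(1, 2)) = Pow(30737, Rational(1, 2))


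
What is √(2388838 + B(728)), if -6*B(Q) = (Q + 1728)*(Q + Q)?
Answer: √16135638/3 ≈ 1339.0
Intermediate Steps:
B(Q) = -Q*(1728 + Q)/3 (B(Q) = -(Q + 1728)*(Q + Q)/6 = -(1728 + Q)*2*Q/6 = -Q*(1728 + Q)/3)
√(2388838 + B(728)) = √(2388838 - ⅓*728*(1728 + 728)) = √(2388838 - ⅓*728*2456) = √(2388838 - 1787968/3) = √(5378546/3) = √16135638/3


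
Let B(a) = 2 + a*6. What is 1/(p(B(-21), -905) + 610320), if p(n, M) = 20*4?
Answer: 1/610400 ≈ 1.6383e-6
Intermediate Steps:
B(a) = 2 + 6*a
p(n, M) = 80
1/(p(B(-21), -905) + 610320) = 1/(80 + 610320) = 1/610400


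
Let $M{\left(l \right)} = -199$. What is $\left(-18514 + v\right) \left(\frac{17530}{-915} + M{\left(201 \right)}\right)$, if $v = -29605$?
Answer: $\frac{1921054837}{183} \approx 1.0498 \cdot 10^{7}$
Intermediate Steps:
$\left(-18514 + v\right) \left(\frac{17530}{-915} + M{\left(201 \right)}\right) = \left(-18514 - 29605\right) \left(\frac{17530}{-915} - 199\right) = - 48119 \left(17530 \left(- \frac{1}{915}\right) - 199\right) = - 48119 \left(- \frac{3506}{183} - 199\right) = \left(-48119\right) \left(- \frac{39923}{183}\right) = \frac{1921054837}{183}$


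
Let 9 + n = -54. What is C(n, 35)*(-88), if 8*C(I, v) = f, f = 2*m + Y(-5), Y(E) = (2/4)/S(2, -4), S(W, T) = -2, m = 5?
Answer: -429/4 ≈ -107.25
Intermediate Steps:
n = -63 (n = -9 - 54 = -63)
Y(E) = -1/4 (Y(E) = (2/4)/(-2) = (2*(1/4))*(-1/2) = (1/2)*(-1/2) = -1/4)
f = 39/4 (f = 2*5 - 1/4 = 10 - 1/4 = 39/4 ≈ 9.7500)
C(I, v) = 39/32 (C(I, v) = (1/8)*(39/4) = 39/32)
C(n, 35)*(-88) = (39/32)*(-88) = -429/4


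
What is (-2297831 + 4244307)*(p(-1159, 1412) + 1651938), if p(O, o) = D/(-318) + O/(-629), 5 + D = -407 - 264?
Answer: 321581909606409676/100011 ≈ 3.2155e+12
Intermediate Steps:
D = -676 (D = -5 + (-407 - 264) = -5 - 671 = -676)
p(O, o) = 338/159 - O/629 (p(O, o) = -676/(-318) + O/(-629) = -676*(-1/318) + O*(-1/629) = 338/159 - O/629)
(-2297831 + 4244307)*(p(-1159, 1412) + 1651938) = (-2297831 + 4244307)*((338/159 - 1/629*(-1159)) + 1651938) = 1946476*((338/159 + 1159/629) + 1651938) = 1946476*(396883/100011 + 1651938) = 1946476*(165212368201/100011) = 321581909606409676/100011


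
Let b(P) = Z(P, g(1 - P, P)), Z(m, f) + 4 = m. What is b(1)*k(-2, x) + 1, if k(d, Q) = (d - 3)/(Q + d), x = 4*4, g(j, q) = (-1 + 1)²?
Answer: 29/14 ≈ 2.0714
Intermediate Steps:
g(j, q) = 0 (g(j, q) = 0² = 0)
x = 16
Z(m, f) = -4 + m
k(d, Q) = (-3 + d)/(Q + d)
b(P) = -4 + P
b(1)*k(-2, x) + 1 = (-4 + 1)*((-3 - 2)/(16 - 2)) + 1 = -3*(-5)/14 + 1 = -3*(-5/14) + 1 = 15/14 + 1 = 29/14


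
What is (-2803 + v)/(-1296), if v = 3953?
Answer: -575/648 ≈ -0.88735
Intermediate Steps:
(-2803 + v)/(-1296) = (-2803 + 3953)/(-1296) = 1150*(-1/1296) = -575/648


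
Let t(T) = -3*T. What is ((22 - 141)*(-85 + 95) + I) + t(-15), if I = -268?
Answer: -1413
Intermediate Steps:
((22 - 141)*(-85 + 95) + I) + t(-15) = ((22 - 141)*(-85 + 95) - 268) - 3*(-15) = (-119*10 - 268) + 45 = (-1190 - 268) + 45 = -1458 + 45 = -1413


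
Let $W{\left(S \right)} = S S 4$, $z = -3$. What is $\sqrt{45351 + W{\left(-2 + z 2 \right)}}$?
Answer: $\sqrt{45607} \approx 213.56$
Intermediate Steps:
$W{\left(S \right)} = 4 S^{2}$ ($W{\left(S \right)} = S^{2} \cdot 4 = 4 S^{2}$)
$\sqrt{45351 + W{\left(-2 + z 2 \right)}} = \sqrt{45351 + 4 \left(-2 - 6\right)^{2}} = \sqrt{45351 + 4 \left(-8\right)^{2}} = \sqrt{45351 + 4 \cdot 64} = \sqrt{45351 + 256} = \sqrt{45607}$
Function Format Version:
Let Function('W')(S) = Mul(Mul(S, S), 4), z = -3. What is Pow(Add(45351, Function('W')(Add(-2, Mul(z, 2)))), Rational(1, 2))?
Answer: Pow(45607, Rational(1, 2)) ≈ 213.56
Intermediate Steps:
Function('W')(S) = Mul(4, Pow(S, 2)) (Function('W')(S) = Mul(Pow(S, 2), 4) = Mul(4, Pow(S, 2)))
Pow(Add(45351, Function('W')(Add(-2, Mul(z, 2)))), Rational(1, 2)) = Pow(Add(45351, Mul(4, Pow(Add(-2, Mul(-3, 2)), 2))), Rational(1, 2)) = Pow(Add(45351, Mul(4, Pow(Add(-2, -6), 2))), Rational(1, 2)) = Pow(Add(45351, Mul(4, Pow(-8, 2))), Rational(1, 2)) = Pow(Add(45351, Mul(4, 64)), Rational(1, 2)) = Pow(Add(45351, 256), Rational(1, 2)) = Pow(45607, Rational(1, 2))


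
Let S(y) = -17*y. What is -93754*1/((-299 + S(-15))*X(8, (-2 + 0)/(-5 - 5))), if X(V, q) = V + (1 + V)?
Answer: 46877/374 ≈ 125.34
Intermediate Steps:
X(V, q) = 1 + 2*V
-93754*1/((-299 + S(-15))*X(8, (-2 + 0)/(-5 - 5))) = -93754*1/((1 + 2*8)*(-299 - 17*(-15))) = -93754*1/((1 + 16)*(-299 + 255)) = -93754/((-44*17)) = -93754/(-748) = -93754*(-1/748) = 46877/374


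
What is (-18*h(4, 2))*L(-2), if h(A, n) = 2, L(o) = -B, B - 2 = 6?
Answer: 288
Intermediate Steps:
B = 8 (B = 2 + 6 = 8)
L(o) = -8 (L(o) = -1*8 = -8)
(-18*h(4, 2))*L(-2) = -18*2*(-8) = -36*(-8) = 288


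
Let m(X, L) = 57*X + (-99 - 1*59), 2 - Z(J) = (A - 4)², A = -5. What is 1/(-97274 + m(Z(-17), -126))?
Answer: -1/101935 ≈ -9.8102e-6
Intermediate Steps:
Z(J) = -79 (Z(J) = 2 - (-5 - 4)² = 2 - 1*(-9)² = 2 - 1*81 = 2 - 81 = -79)
m(X, L) = -158 + 57*X (m(X, L) = 57*X + (-99 - 59) = 57*X - 158 = -158 + 57*X)
1/(-97274 + m(Z(-17), -126)) = 1/(-97274 + (-158 + 57*(-79))) = 1/(-97274 + (-158 - 4503)) = 1/(-97274 - 4661) = 1/(-101935) = -1/101935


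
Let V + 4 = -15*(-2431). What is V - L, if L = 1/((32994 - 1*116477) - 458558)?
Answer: 19763356902/542041 ≈ 36461.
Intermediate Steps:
V = 36461 (V = -4 - 15*(-2431) = -4 + 36465 = 36461)
L = -1/542041 (L = 1/((32994 - 116477) - 458558) = 1/(-83483 - 458558) = 1/(-542041) = -1/542041 ≈ -1.8449e-6)
V - L = 36461 - 1*(-1/542041) = 36461 + 1/542041 = 19763356902/542041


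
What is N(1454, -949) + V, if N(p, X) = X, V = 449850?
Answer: 448901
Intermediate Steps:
N(1454, -949) + V = -949 + 449850 = 448901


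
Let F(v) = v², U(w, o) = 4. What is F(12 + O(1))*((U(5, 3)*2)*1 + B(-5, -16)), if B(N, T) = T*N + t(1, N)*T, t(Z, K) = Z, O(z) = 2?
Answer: 14112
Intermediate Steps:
B(N, T) = T + N*T (B(N, T) = T*N + 1*T = N*T + T = T + N*T)
F(12 + O(1))*((U(5, 3)*2)*1 + B(-5, -16)) = (12 + 2)²*((4*2)*1 - 16*(1 - 5)) = 14²*(8*1 - 16*(-4)) = 196*(8 + 64) = 196*72 = 14112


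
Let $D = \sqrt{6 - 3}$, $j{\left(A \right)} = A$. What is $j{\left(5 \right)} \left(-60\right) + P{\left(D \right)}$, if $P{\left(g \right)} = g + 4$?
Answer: $-296 + \sqrt{3} \approx -294.27$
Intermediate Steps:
$D = \sqrt{3} \approx 1.732$
$P{\left(g \right)} = 4 + g$
$j{\left(5 \right)} \left(-60\right) + P{\left(D \right)} = 5 \left(-60\right) + \left(4 + \sqrt{3}\right) = -300 + \left(4 + \sqrt{3}\right) = -296 + \sqrt{3}$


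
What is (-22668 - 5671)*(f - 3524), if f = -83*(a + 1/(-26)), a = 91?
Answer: 8159336541/26 ≈ 3.1382e+8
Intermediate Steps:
f = -196295/26 (f = -83*(91 + 1/(-26)) = -83*(91 - 1/26) = -83*2365/26 = -196295/26 ≈ -7549.8)
(-22668 - 5671)*(f - 3524) = (-22668 - 5671)*(-196295/26 - 3524) = -28339*(-287919/26) = 8159336541/26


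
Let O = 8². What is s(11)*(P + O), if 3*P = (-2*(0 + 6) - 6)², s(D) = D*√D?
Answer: 1892*√11 ≈ 6275.1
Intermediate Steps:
s(D) = D^(3/2)
O = 64
P = 108 (P = (-2*(0 + 6) - 6)²/3 = (-2*6 - 6)²/3 = (-12 - 6)²/3 = (⅓)*(-18)² = (⅓)*324 = 108)
s(11)*(P + O) = 11^(3/2)*(108 + 64) = (11*√11)*172 = 1892*√11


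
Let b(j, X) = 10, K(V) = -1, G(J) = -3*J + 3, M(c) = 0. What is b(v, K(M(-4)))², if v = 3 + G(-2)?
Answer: 100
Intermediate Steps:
G(J) = 3 - 3*J
v = 12 (v = 3 + (3 - 3*(-2)) = 3 + (3 + 6) = 3 + 9 = 12)
b(v, K(M(-4)))² = 10² = 100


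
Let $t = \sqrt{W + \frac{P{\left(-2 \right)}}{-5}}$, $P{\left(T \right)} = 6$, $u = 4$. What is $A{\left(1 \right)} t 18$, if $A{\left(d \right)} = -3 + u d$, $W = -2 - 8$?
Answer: $\frac{36 i \sqrt{70}}{5} \approx 60.24 i$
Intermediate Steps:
$W = -10$ ($W = -2 - 8 = -10$)
$A{\left(d \right)} = -3 + 4 d$
$t = \frac{2 i \sqrt{70}}{5}$ ($t = \sqrt{-10 + \frac{6}{-5}} = \sqrt{-10 + 6 \left(- \frac{1}{5}\right)} = \sqrt{-10 - \frac{6}{5}} = \sqrt{- \frac{56}{5}} = \frac{2 i \sqrt{70}}{5} \approx 3.3466 i$)
$A{\left(1 \right)} t 18 = \left(-3 + 4 \cdot 1\right) \frac{2 i \sqrt{70}}{5} \cdot 18 = \left(-3 + 4\right) \frac{2 i \sqrt{70}}{5} \cdot 18 = 1 \frac{2 i \sqrt{70}}{5} \cdot 18 = \frac{2 i \sqrt{70}}{5} \cdot 18 = \frac{36 i \sqrt{70}}{5}$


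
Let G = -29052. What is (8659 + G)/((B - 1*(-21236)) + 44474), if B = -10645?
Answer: -20393/55065 ≈ -0.37034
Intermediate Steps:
(8659 + G)/((B - 1*(-21236)) + 44474) = (8659 - 29052)/((-10645 - 1*(-21236)) + 44474) = -20393/((-10645 + 21236) + 44474) = -20393/(10591 + 44474) = -20393/55065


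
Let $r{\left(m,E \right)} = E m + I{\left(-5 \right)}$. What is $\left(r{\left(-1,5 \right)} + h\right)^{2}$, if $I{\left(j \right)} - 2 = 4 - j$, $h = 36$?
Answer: $1764$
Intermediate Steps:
$I{\left(j \right)} = 6 - j$ ($I{\left(j \right)} = 2 - \left(-4 + j\right) = 6 - j$)
$r{\left(m,E \right)} = 11 + E m$ ($r{\left(m,E \right)} = E m + \left(6 - -5\right) = E m + \left(6 + 5\right) = E m + 11 = 11 + E m$)
$\left(r{\left(-1,5 \right)} + h\right)^{2} = \left(\left(11 + 5 \left(-1\right)\right) + 36\right)^{2} = \left(\left(11 - 5\right) + 36\right)^{2} = \left(6 + 36\right)^{2} = 42^{2} = 1764$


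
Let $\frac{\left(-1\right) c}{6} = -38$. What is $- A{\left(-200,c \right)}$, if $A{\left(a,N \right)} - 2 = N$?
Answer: $-230$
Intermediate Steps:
$c = 228$ ($c = \left(-6\right) \left(-38\right) = 228$)
$A{\left(a,N \right)} = 2 + N$
$- A{\left(-200,c \right)} = - (2 + 228) = \left(-1\right) 230 = -230$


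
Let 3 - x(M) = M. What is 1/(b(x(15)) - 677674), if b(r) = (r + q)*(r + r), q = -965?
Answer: -1/654226 ≈ -1.5285e-6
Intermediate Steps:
x(M) = 3 - M
b(r) = 2*r*(-965 + r) (b(r) = (r - 965)*(r + r) = (-965 + r)*(2*r) = 2*r*(-965 + r))
1/(b(x(15)) - 677674) = 1/(2*(3 - 1*15)*(-965 + (3 - 1*15)) - 677674) = 1/(2*(3 - 15)*(-965 + (3 - 15)) - 677674) = 1/(2*(-12)*(-965 - 12) - 677674) = 1/(2*(-12)*(-977) - 677674) = 1/(23448 - 677674) = 1/(-654226) = -1/654226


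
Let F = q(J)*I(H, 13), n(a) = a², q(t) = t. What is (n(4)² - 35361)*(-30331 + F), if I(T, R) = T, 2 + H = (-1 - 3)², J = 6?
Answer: 1061820935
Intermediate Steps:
H = 14 (H = -2 + (-1 - 3)² = -2 + (-4)² = -2 + 16 = 14)
F = 84 (F = 6*14 = 84)
(n(4)² - 35361)*(-30331 + F) = ((4²)² - 35361)*(-30331 + 84) = (16² - 35361)*(-30247) = (256 - 35361)*(-30247) = -35105*(-30247) = 1061820935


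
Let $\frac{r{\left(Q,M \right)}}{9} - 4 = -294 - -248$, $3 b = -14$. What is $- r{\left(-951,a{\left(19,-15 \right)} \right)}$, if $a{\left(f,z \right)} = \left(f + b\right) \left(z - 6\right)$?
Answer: $378$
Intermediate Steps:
$b = - \frac{14}{3}$ ($b = \frac{1}{3} \left(-14\right) = - \frac{14}{3} \approx -4.6667$)
$a{\left(f,z \right)} = \left(-6 + z\right) \left(- \frac{14}{3} + f\right)$ ($a{\left(f,z \right)} = \left(f - \frac{14}{3}\right) \left(z - 6\right) = \left(- \frac{14}{3} + f\right) \left(-6 + z\right) = \left(-6 + z\right) \left(- \frac{14}{3} + f\right)$)
$r{\left(Q,M \right)} = -378$ ($r{\left(Q,M \right)} = 36 + 9 \left(-294 - -248\right) = 36 + 9 \left(-294 + 248\right) = 36 + 9 \left(-46\right) = 36 - 414 = -378$)
$- r{\left(-951,a{\left(19,-15 \right)} \right)} = \left(-1\right) \left(-378\right) = 378$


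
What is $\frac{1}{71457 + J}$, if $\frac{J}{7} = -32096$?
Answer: $- \frac{1}{153215} \approx -6.5268 \cdot 10^{-6}$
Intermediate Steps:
$J = -224672$ ($J = 7 \left(-32096\right) = -224672$)
$\frac{1}{71457 + J} = \frac{1}{71457 - 224672} = \frac{1}{-153215} = - \frac{1}{153215}$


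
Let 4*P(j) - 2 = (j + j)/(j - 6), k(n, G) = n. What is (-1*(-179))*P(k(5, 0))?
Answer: -358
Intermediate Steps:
P(j) = ½ + j/(2*(-6 + j)) (P(j) = ½ + ((j + j)/(j - 6))/4 = ½ + ((2*j)/(-6 + j))/4 = ½ + (2*j/(-6 + j))/4 = ½ + j/(2*(-6 + j)))
(-1*(-179))*P(k(5, 0)) = (-1*(-179))*((-3 + 5)/(-6 + 5)) = 179*(2/(-1)) = 179*(-1*2) = 179*(-2) = -358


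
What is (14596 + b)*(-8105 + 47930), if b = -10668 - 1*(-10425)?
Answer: 571608225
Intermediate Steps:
b = -243 (b = -10668 + 10425 = -243)
(14596 + b)*(-8105 + 47930) = (14596 - 243)*(-8105 + 47930) = 14353*39825 = 571608225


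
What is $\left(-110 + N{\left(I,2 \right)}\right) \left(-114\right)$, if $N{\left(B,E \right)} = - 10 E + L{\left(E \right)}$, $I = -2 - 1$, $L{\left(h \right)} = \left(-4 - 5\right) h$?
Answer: $16872$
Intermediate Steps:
$L{\left(h \right)} = - 9 h$
$I = -3$
$N{\left(B,E \right)} = - 19 E$ ($N{\left(B,E \right)} = - 10 E - 9 E = - 19 E$)
$\left(-110 + N{\left(I,2 \right)}\right) \left(-114\right) = \left(-110 - 38\right) \left(-114\right) = \left(-148\right) \left(-114\right) = 16872$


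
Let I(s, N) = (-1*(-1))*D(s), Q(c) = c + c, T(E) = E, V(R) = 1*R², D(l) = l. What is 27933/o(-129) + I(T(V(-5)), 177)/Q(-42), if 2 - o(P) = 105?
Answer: -2348947/8652 ≈ -271.49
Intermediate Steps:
o(P) = -103 (o(P) = 2 - 1*105 = 2 - 105 = -103)
V(R) = R²
Q(c) = 2*c
I(s, N) = s (I(s, N) = (-1*(-1))*s = 1*s = s)
27933/o(-129) + I(T(V(-5)), 177)/Q(-42) = 27933/(-103) + (-5)²/((2*(-42))) = 27933*(-1/103) + 25/(-84) = -27933/103 + 25*(-1/84) = -27933/103 - 25/84 = -2348947/8652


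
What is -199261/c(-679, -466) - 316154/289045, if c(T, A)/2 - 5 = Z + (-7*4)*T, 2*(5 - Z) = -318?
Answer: -69723695493/11088344290 ≈ -6.2880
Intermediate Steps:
Z = 164 (Z = 5 - ½*(-318) = 5 + 159 = 164)
c(T, A) = 338 - 56*T (c(T, A) = 10 + 2*(164 + (-7*4)*T) = 10 + 2*(164 - 28*T) = 10 + (328 - 56*T) = 338 - 56*T)
-199261/c(-679, -466) - 316154/289045 = -199261/(338 - 56*(-679)) - 316154/289045 = -199261/(338 + 38024) - 316154*1/289045 = -199261/38362 - 316154/289045 = -69723695493/11088344290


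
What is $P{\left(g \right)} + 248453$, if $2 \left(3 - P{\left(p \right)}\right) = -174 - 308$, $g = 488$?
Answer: $248697$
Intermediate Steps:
$P{\left(p \right)} = 244$ ($P{\left(p \right)} = 3 - \frac{-174 - 308}{2} = 3 - -241 = 3 + 241 = 244$)
$P{\left(g \right)} + 248453 = 244 + 248453 = 248697$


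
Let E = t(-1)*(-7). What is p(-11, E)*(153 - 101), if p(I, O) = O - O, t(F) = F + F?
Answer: 0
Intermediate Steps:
t(F) = 2*F
E = 14 (E = (2*(-1))*(-7) = -2*(-7) = 14)
p(I, O) = 0
p(-11, E)*(153 - 101) = 0*(153 - 101) = 0*52 = 0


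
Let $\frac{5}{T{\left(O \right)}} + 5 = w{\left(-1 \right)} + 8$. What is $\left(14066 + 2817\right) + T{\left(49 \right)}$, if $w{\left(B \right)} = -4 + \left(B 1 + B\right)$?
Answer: $\frac{50644}{3} \approx 16881.0$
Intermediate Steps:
$w{\left(B \right)} = -4 + 2 B$ ($w{\left(B \right)} = -4 + \left(B + B\right) = -4 + 2 B$)
$T{\left(O \right)} = - \frac{5}{3}$ ($T{\left(O \right)} = \frac{5}{-5 + \left(\left(-4 + 2 \left(-1\right)\right) + 8\right)} = \frac{5}{-5 + \left(\left(-4 - 2\right) + 8\right)} = \frac{5}{-5 + \left(-6 + 8\right)} = \frac{5}{-5 + 2} = \frac{5}{-3} = 5 \left(- \frac{1}{3}\right) = - \frac{5}{3}$)
$\left(14066 + 2817\right) + T{\left(49 \right)} = \left(14066 + 2817\right) - \frac{5}{3} = 16883 - \frac{5}{3} = \frac{50644}{3}$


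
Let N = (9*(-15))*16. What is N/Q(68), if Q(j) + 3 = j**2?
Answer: -2160/4621 ≈ -0.46743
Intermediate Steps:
Q(j) = -3 + j**2
N = -2160 (N = -135*16 = -2160)
N/Q(68) = -2160/(-3 + 68**2) = -2160/(-3 + 4624) = -2160/4621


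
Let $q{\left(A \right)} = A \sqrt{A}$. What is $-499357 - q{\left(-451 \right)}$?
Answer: $-499357 + 451 i \sqrt{451} \approx -4.9936 \cdot 10^{5} + 9577.8 i$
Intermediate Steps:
$q{\left(A \right)} = A^{\frac{3}{2}}$
$-499357 - q{\left(-451 \right)} = -499357 - \left(-451\right)^{\frac{3}{2}} = -499357 - - 451 i \sqrt{451} = -499357 + 451 i \sqrt{451}$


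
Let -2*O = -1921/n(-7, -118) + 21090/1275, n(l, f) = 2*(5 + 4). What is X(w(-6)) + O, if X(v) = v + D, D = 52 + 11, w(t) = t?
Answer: 312397/3060 ≈ 102.09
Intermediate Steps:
n(l, f) = 18 (n(l, f) = 2*9 = 18)
D = 63
O = 137977/3060 (O = -(-1921/18 + 21090/1275)/2 = -(-1921*1/18 + 21090*(1/1275))/2 = -(-1921/18 + 1406/85)/2 = -1/2*(-137977/1530) = 137977/3060 ≈ 45.091)
X(v) = 63 + v (X(v) = v + 63 = 63 + v)
X(w(-6)) + O = (63 - 6) + 137977/3060 = 57 + 137977/3060 = 312397/3060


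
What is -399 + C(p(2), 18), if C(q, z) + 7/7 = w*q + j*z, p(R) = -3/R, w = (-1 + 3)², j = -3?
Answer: -460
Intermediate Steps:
w = 4 (w = 2² = 4)
C(q, z) = -1 - 3*z + 4*q (C(q, z) = -1 + (4*q - 3*z) = -1 + (-3*z + 4*q) = -1 - 3*z + 4*q)
-399 + C(p(2), 18) = -399 + (-1 - 3*18 + 4*(-3/2)) = -399 + (-1 - 54 + 4*(-3*½)) = -399 + (-1 - 54 + 4*(-3/2)) = -399 + (-1 - 54 - 6) = -399 - 61 = -460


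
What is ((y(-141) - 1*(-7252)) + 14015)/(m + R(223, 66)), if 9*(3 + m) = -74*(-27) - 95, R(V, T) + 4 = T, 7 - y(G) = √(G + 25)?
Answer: 95733/1217 - 9*I*√29/1217 ≈ 78.663 - 0.039825*I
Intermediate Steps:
y(G) = 7 - √(25 + G) (y(G) = 7 - √(G + 25) = 7 - √(25 + G))
R(V, T) = -4 + T
m = 1876/9 (m = -3 + (-74*(-27) - 95)/9 = -3 + (1998 - 95)/9 = -3 + (⅑)*1903 = -3 + 1903/9 = 1876/9 ≈ 208.44)
((y(-141) - 1*(-7252)) + 14015)/(m + R(223, 66)) = (((7 - √(25 - 141)) - 1*(-7252)) + 14015)/(1876/9 + (-4 + 66)) = (((7 - √(-116)) + 7252) + 14015)/(1876/9 + 62) = (((7 - 2*I*√29) + 7252) + 14015)/(2434/9) = (((7 - 2*I*√29) + 7252) + 14015)*(9/2434) = ((7259 - 2*I*√29) + 14015)*(9/2434) = (21274 - 2*I*√29)*(9/2434) = 95733/1217 - 9*I*√29/1217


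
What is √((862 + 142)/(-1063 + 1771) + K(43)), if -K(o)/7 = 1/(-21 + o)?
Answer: √16678002/3894 ≈ 1.0488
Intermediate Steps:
K(o) = -7/(-21 + o)
√((862 + 142)/(-1063 + 1771) + K(43)) = √((862 + 142)/(-1063 + 1771) - 7/(-21 + 43)) = √(1004/708 - 7/22) = √(1004*(1/708) - 7*1/22) = √(251/177 - 7/22) = √(4283/3894) = √16678002/3894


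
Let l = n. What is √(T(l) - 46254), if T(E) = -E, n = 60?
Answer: 3*I*√5146 ≈ 215.21*I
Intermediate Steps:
l = 60
√(T(l) - 46254) = √(-1*60 - 46254) = √(-60 - 46254) = √(-46314) = 3*I*√5146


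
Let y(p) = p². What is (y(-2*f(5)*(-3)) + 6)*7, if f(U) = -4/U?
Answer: 5082/25 ≈ 203.28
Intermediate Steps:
(y(-2*f(5)*(-3)) + 6)*7 = ((-(-8)/5*(-3))² + 6)*7 = ((-2*(-⅘)*(-3))² + 6)*7 = (((8/5)*(-3))² + 6)*7 = ((-24/5)² + 6)*7 = (576/25 + 6)*7 = (726/25)*7 = 5082/25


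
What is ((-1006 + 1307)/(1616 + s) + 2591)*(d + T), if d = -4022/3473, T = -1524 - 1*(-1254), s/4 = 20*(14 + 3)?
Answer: -12022857011/17112 ≈ -7.0260e+5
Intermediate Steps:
s = 1360 (s = 4*(20*(14 + 3)) = 4*(20*17) = 4*340 = 1360)
T = -270 (T = -1524 + 1254 = -270)
d = -4022/3473 (d = -4022*1/3473 = -4022/3473 ≈ -1.1581)
((-1006 + 1307)/(1616 + s) + 2591)*(d + T) = ((-1006 + 1307)/(1616 + 1360) + 2591)*(-4022/3473 - 270) = (301/2976 + 2591)*(-941732/3473) = (7711117/2976)*(-941732/3473) = -12022857011/17112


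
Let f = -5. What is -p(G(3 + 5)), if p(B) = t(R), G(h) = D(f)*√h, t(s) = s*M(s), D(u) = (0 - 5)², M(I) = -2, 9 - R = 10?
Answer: -2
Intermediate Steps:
R = -1 (R = 9 - 1*10 = 9 - 10 = -1)
D(u) = 25 (D(u) = (-5)² = 25)
t(s) = -2*s (t(s) = s*(-2) = -2*s)
G(h) = 25*√h
p(B) = 2 (p(B) = -2*(-1) = 2)
-p(G(3 + 5)) = -1*2 = -2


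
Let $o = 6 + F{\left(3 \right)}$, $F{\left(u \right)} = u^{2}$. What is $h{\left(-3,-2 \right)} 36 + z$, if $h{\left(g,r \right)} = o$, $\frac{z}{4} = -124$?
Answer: $44$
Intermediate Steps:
$z = -496$ ($z = 4 \left(-124\right) = -496$)
$o = 15$ ($o = 6 + 3^{2} = 6 + 9 = 15$)
$h{\left(g,r \right)} = 15$
$h{\left(-3,-2 \right)} 36 + z = 15 \cdot 36 - 496 = 540 - 496 = 44$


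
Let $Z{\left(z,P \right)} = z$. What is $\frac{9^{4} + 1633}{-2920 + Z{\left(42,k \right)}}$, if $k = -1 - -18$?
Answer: $- \frac{4097}{1439} \approx -2.8471$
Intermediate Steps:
$k = 17$ ($k = -1 + 18 = 17$)
$\frac{9^{4} + 1633}{-2920 + Z{\left(42,k \right)}} = \frac{9^{4} + 1633}{-2920 + 42} = \frac{6561 + 1633}{-2878} = 8194 \left(- \frac{1}{2878}\right) = - \frac{4097}{1439}$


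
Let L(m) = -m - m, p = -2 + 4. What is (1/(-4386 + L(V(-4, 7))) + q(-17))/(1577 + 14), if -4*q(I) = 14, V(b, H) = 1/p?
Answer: -30711/13959434 ≈ -0.0022000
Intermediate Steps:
p = 2
V(b, H) = ½ (V(b, H) = 1/2 = ½)
L(m) = -2*m
q(I) = -7/2 (q(I) = -¼*14 = -7/2)
(1/(-4386 + L(V(-4, 7))) + q(-17))/(1577 + 14) = (1/(-4386 - 2*½) - 7/2)/(1577 + 14) = (1/(-4386 - 1) - 7/2)/1591 = (1/(-4387) - 7/2)*(1/1591) = (-1/4387 - 7/2)*(1/1591) = -30711/8774*1/1591 = -30711/13959434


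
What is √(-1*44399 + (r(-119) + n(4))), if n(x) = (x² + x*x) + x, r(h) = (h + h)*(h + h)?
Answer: √12281 ≈ 110.82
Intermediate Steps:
r(h) = 4*h² (r(h) = (2*h)*(2*h) = 4*h²)
n(x) = x + 2*x² (n(x) = (x² + x²) + x = 2*x² + x = x + 2*x²)
√(-1*44399 + (r(-119) + n(4))) = √(-1*44399 + (4*(-119)² + 4*(1 + 2*4))) = √(-44399 + (4*14161 + 4*(1 + 8))) = √(-44399 + (56644 + 4*9)) = √(-44399 + (56644 + 36)) = √(-44399 + 56680) = √12281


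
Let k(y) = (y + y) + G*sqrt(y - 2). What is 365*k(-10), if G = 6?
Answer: -7300 + 4380*I*sqrt(3) ≈ -7300.0 + 7586.4*I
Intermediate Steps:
k(y) = 2*y + 6*sqrt(-2 + y) (k(y) = (y + y) + 6*sqrt(y - 2) = 2*y + 6*sqrt(-2 + y))
365*k(-10) = 365*(2*(-10) + 6*sqrt(-2 - 10)) = 365*(-20 + 6*sqrt(-12)) = 365*(-20 + 6*(2*I*sqrt(3))) = 365*(-20 + 12*I*sqrt(3)) = -7300 + 4380*I*sqrt(3)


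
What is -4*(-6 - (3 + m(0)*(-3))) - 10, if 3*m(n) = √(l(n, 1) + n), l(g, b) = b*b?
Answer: 22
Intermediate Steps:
l(g, b) = b²
m(n) = √(1 + n)/3 (m(n) = √(1² + n)/3 = √(1 + n)/3)
-4*(-6 - (3 + m(0)*(-3))) - 10 = -4*(-6 - (3 + (√(1 + 0)/3)*(-3))) - 10 = -4*(-6 - (3 + (√1/3)*(-3))) - 10 = -4*(-6 - (3 + ((⅓)*1)*(-3))) - 10 = -4*(-6 - (3 + (⅓)*(-3))) - 10 = -4*(-6 - (3 - 1)) - 10 = -4*(-6 - 1*2) - 10 = -4*(-6 - 2) - 10 = -4*(-8) - 10 = 32 - 10 = 22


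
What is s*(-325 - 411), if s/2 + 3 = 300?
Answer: -437184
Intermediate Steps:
s = 594 (s = -6 + 2*300 = -6 + 600 = 594)
s*(-325 - 411) = 594*(-325 - 411) = 594*(-736) = -437184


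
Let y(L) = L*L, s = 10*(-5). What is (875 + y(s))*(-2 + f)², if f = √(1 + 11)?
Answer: 54000 - 27000*√3 ≈ 7234.6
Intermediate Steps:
s = -50
f = 2*√3 (f = √12 = 2*√3 ≈ 3.4641)
y(L) = L²
(875 + y(s))*(-2 + f)² = (875 + (-50)²)*(-2 + 2*√3)² = (875 + 2500)*(-2 + 2*√3)² = 3375*(-2 + 2*√3)²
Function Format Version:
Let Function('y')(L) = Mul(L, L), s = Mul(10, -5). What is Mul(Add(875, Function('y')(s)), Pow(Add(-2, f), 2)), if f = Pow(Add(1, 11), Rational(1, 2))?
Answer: Add(54000, Mul(-27000, Pow(3, Rational(1, 2)))) ≈ 7234.6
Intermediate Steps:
s = -50
f = Mul(2, Pow(3, Rational(1, 2))) (f = Pow(12, Rational(1, 2)) = Mul(2, Pow(3, Rational(1, 2))) ≈ 3.4641)
Function('y')(L) = Pow(L, 2)
Mul(Add(875, Function('y')(s)), Pow(Add(-2, f), 2)) = Mul(Add(875, Pow(-50, 2)), Pow(Add(-2, Mul(2, Pow(3, Rational(1, 2)))), 2)) = Mul(Add(875, 2500), Pow(Add(-2, Mul(2, Pow(3, Rational(1, 2)))), 2)) = Mul(3375, Pow(Add(-2, Mul(2, Pow(3, Rational(1, 2)))), 2))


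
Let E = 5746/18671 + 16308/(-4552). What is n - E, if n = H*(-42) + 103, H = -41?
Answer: 38846449069/21247598 ≈ 1828.3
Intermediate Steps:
n = 1825 (n = -41*(-42) + 103 = 1722 + 103 = 1825)
E = -69582719/21247598 (E = 5746*(1/18671) + 16308*(-1/4552) = 5746/18671 - 4077/1138 = -69582719/21247598 ≈ -3.2748)
n - E = 1825 - 1*(-69582719/21247598) = 1825 + 69582719/21247598 = 38846449069/21247598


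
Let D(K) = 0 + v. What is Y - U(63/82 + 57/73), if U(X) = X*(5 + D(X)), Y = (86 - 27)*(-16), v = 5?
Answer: -2871757/2993 ≈ -959.49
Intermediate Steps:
Y = -944 (Y = 59*(-16) = -944)
D(K) = 5 (D(K) = 0 + 5 = 5)
U(X) = 10*X (U(X) = X*(5 + 5) = X*10 = 10*X)
Y - U(63/82 + 57/73) = -944 - 10*(63/82 + 57/73) = -944 - 10*9273/5986 = -944 - 1*46365/2993 = -944 - 46365/2993 = -2871757/2993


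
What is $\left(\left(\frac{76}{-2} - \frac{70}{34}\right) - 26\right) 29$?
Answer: $- \frac{32567}{17} \approx -1915.7$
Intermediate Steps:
$\left(\left(\frac{76}{-2} - \frac{70}{34}\right) - 26\right) 29 = \left(\left(76 \left(- \frac{1}{2}\right) - \frac{35}{17}\right) - 26\right) 29 = \left(\left(-38 - \frac{35}{17}\right) - 26\right) 29 = \left(- \frac{681}{17} - 26\right) 29 = \left(- \frac{1123}{17}\right) 29 = - \frac{32567}{17}$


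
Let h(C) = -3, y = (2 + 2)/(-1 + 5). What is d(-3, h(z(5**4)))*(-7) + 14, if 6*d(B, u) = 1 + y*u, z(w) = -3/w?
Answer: 49/3 ≈ 16.333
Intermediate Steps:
y = 1 (y = 4/4 = 4*(1/4) = 1)
d(B, u) = 1/6 + u/6 (d(B, u) = (1 + 1*u)/6 = (1 + u)/6 = 1/6 + u/6)
d(-3, h(z(5**4)))*(-7) + 14 = (1/6 + (1/6)*(-3))*(-7) + 14 = (1/6 - 1/2)*(-7) + 14 = -1/3*(-7) + 14 = 7/3 + 14 = 49/3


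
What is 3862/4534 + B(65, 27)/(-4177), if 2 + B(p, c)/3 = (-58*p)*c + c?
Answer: 700169552/9469259 ≈ 73.941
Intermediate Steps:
B(p, c) = -6 + 3*c - 174*c*p (B(p, c) = -6 + 3*((-58*p)*c + c) = -6 + 3*(-58*c*p + c) = -6 + 3*(c - 58*c*p) = -6 + (3*c - 174*c*p) = -6 + 3*c - 174*c*p)
3862/4534 + B(65, 27)/(-4177) = 3862/4534 + (-6 + 3*27 - 174*27*65)/(-4177) = 3862*(1/4534) + (-6 + 81 - 305370)*(-1/4177) = 1931/2267 - 305295*(-1/4177) = 1931/2267 + 305295/4177 = 700169552/9469259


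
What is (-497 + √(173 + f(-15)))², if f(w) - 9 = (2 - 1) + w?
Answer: 247177 - 1988*√42 ≈ 2.3429e+5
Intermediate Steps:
f(w) = 10 + w (f(w) = 9 + ((2 - 1) + w) = 9 + (1 + w) = 10 + w)
(-497 + √(173 + f(-15)))² = (-497 + √(173 + (10 - 15)))² = (-497 + √(173 - 5))² = (-497 + √168)² = (-497 + 2*√42)²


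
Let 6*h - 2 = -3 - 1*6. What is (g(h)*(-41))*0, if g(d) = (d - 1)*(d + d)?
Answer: 0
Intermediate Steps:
h = -7/6 (h = 1/3 + (-3 - 1*6)/6 = 1/3 + (-3 - 6)/6 = 1/3 + (1/6)*(-9) = 1/3 - 3/2 = -7/6 ≈ -1.1667)
g(d) = 2*d*(-1 + d) (g(d) = (-1 + d)*(2*d) = 2*d*(-1 + d))
(g(h)*(-41))*0 = ((2*(-7/6)*(-1 - 7/6))*(-41))*0 = ((2*(-7/6)*(-13/6))*(-41))*0 = ((91/18)*(-41))*0 = -3731/18*0 = 0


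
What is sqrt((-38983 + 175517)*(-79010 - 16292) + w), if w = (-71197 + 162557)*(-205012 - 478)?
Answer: 2*I*sqrt(7946382417) ≈ 1.7829e+5*I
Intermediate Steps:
w = -18773566400 (w = 91360*(-205490) = -18773566400)
sqrt((-38983 + 175517)*(-79010 - 16292) + w) = sqrt((-38983 + 175517)*(-79010 - 16292) - 18773566400) = sqrt(136534*(-95302) - 18773566400) = sqrt(-13011963268 - 18773566400) = sqrt(-31785529668) = 2*I*sqrt(7946382417)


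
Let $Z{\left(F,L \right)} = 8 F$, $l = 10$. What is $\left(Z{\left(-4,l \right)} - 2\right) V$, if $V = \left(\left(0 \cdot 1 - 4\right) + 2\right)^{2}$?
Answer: $-136$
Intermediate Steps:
$V = 4$ ($V = \left(\left(0 - 4\right) + 2\right)^{2} = \left(-4 + 2\right)^{2} = \left(-2\right)^{2} = 4$)
$\left(Z{\left(-4,l \right)} - 2\right) V = \left(8 \left(-4\right) - 2\right) 4 = \left(-32 - 2\right) 4 = \left(-34\right) 4 = -136$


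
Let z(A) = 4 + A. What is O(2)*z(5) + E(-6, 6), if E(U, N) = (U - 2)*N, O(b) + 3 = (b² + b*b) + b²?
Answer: 33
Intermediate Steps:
O(b) = -3 + 3*b² (O(b) = -3 + ((b² + b*b) + b²) = -3 + ((b² + b²) + b²) = -3 + (2*b² + b²) = -3 + 3*b²)
E(U, N) = N*(-2 + U) (E(U, N) = (-2 + U)*N = N*(-2 + U))
O(2)*z(5) + E(-6, 6) = (-3 + 3*2²)*(4 + 5) + 6*(-2 - 6) = (-3 + 3*4)*9 + 6*(-8) = (-3 + 12)*9 - 48 = 9*9 - 48 = 81 - 48 = 33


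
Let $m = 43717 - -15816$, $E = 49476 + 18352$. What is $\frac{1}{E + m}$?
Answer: $\frac{1}{127361} \approx 7.8517 \cdot 10^{-6}$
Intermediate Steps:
$E = 67828$
$m = 59533$ ($m = 43717 + 15816 = 59533$)
$\frac{1}{E + m} = \frac{1}{67828 + 59533} = \frac{1}{127361}$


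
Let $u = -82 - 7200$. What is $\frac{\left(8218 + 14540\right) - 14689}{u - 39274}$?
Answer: $- \frac{8069}{46556} \approx -0.17332$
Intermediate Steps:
$u = -7282$ ($u = -82 - 7200 = -7282$)
$\frac{\left(8218 + 14540\right) - 14689}{u - 39274} = \frac{\left(8218 + 14540\right) - 14689}{-7282 - 39274} = \frac{22758 - 14689}{-46556} = 8069 \left(- \frac{1}{46556}\right) = - \frac{8069}{46556}$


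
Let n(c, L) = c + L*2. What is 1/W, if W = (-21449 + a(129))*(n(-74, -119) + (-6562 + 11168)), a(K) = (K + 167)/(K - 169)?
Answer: -5/460668908 ≈ -1.0854e-8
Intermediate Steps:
n(c, L) = c + 2*L
a(K) = (167 + K)/(-169 + K)
W = -460668908/5 (W = (-21449 + (167 + 129)/(-169 + 129))*((-74 + 2*(-119)) + (-6562 + 11168)) = (-21449 + 296/(-40))*((-74 - 238) + 4606) = (-21449 - 1/40*296)*(-312 + 4606) = (-21449 - 37/5)*4294 = -107282/5*4294 = -460668908/5 ≈ -9.2134e+7)
1/W = 1/(-460668908/5) = -5/460668908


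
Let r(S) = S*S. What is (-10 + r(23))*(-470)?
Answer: -243930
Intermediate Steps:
r(S) = S²
(-10 + r(23))*(-470) = (-10 + 23²)*(-470) = (-10 + 529)*(-470) = 519*(-470) = -243930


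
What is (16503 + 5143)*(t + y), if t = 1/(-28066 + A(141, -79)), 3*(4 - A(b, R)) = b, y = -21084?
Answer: -12828505298422/28109 ≈ -4.5638e+8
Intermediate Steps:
A(b, R) = 4 - b/3
t = -1/28109 (t = 1/(-28066 + (4 - ⅓*141)) = 1/(-28066 + (4 - 47)) = 1/(-28066 - 43) = 1/(-28109) = -1/28109 ≈ -3.5576e-5)
(16503 + 5143)*(t + y) = (16503 + 5143)*(-1/28109 - 21084) = 21646*(-592650157/28109) = -12828505298422/28109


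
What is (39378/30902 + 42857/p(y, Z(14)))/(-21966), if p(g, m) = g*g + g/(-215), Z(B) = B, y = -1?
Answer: -142373706829/73309679856 ≈ -1.9421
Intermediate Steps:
p(g, m) = g² - g/215 (p(g, m) = g² + g*(-1/215) = g² - g/215)
(39378/30902 + 42857/p(y, Z(14)))/(-21966) = (39378/30902 + 42857/((-(-1/215 - 1))))/(-21966) = (39378*(1/30902) + 42857/((-1*(-216/215))))*(-1/21966) = (19689/15451 + 42857/(216/215))*(-1/21966) = (19689/15451 + 42857*(215/216))*(-1/21966) = (19689/15451 + 9214255/216)*(-1/21966) = (142373706829/3337416)*(-1/21966) = -142373706829/73309679856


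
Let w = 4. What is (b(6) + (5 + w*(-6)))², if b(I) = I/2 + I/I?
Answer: 225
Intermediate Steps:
b(I) = 1 + I/2 (b(I) = I*(½) + 1 = I/2 + 1 = 1 + I/2)
(b(6) + (5 + w*(-6)))² = ((1 + (½)*6) + (5 + 4*(-6)))² = ((1 + 3) + (5 - 24))² = (4 - 19)² = (-15)² = 225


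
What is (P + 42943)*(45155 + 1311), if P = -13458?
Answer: 1370050010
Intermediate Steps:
(P + 42943)*(45155 + 1311) = (-13458 + 42943)*(45155 + 1311) = 29485*46466 = 1370050010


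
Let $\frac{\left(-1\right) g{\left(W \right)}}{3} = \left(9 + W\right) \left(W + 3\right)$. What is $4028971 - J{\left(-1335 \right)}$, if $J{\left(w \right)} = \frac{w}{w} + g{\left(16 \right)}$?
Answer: $4030395$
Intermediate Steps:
$g{\left(W \right)} = - 3 \left(3 + W\right) \left(9 + W\right)$ ($g{\left(W \right)} = - 3 \left(9 + W\right) \left(W + 3\right) = - 3 \left(9 + W\right) \left(3 + W\right) = - 3 \left(3 + W\right) \left(9 + W\right)$)
$J{\left(w \right)} = -1424$ ($J{\left(w \right)} = \frac{w}{w} - \left(657 + 768\right) = 1 - 1425 = -1424$)
$4028971 - J{\left(-1335 \right)} = 4028971 - -1424 = 4028971 + 1424 = 4030395$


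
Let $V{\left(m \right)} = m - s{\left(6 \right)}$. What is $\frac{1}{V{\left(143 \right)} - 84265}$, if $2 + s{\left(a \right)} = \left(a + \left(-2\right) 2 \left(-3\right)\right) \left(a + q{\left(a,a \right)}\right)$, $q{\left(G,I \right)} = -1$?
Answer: $- \frac{1}{84210} \approx -1.1875 \cdot 10^{-5}$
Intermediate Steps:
$s{\left(a \right)} = -2 + \left(-1 + a\right) \left(12 + a\right)$ ($s{\left(a \right)} = -2 + \left(a + \left(-2\right) 2 \left(-3\right)\right) \left(a - 1\right) = -2 + \left(a - -12\right) \left(-1 + a\right) = -2 + \left(a + 12\right) \left(-1 + a\right) = -2 + \left(12 + a\right) \left(-1 + a\right) = -2 + \left(-1 + a\right) \left(12 + a\right)$)
$V{\left(m \right)} = -88 + m$ ($V{\left(m \right)} = m - \left(-14 + 6^{2} + 11 \cdot 6\right) = m - \left(-14 + 36 + 66\right) = m - 88 = -88 + m$)
$\frac{1}{V{\left(143 \right)} - 84265} = \frac{1}{\left(-88 + 143\right) - 84265} = \frac{1}{55 - 84265} = \frac{1}{-84210} = - \frac{1}{84210}$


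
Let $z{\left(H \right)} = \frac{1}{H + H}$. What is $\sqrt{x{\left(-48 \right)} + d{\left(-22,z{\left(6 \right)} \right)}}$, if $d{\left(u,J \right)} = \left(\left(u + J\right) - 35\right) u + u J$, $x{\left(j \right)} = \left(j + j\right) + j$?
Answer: $\frac{\sqrt{9957}}{3} \approx 33.262$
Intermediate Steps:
$z{\left(H \right)} = \frac{1}{2 H}$
$x{\left(j \right)} = 3 j$ ($x{\left(j \right)} = 2 j + j = 3 j$)
$d{\left(u,J \right)} = J u + u \left(-35 + J + u\right)$ ($d{\left(u,J \right)} = \left(\left(J + u\right) - 35\right) u + J u = \left(-35 + J + u\right) u + J u = u \left(-35 + J + u\right) + J u = J u + u \left(-35 + J + u\right)$)
$\sqrt{x{\left(-48 \right)} + d{\left(-22,z{\left(6 \right)} \right)}} = \sqrt{3 \left(-48\right) - 22 \left(-35 - 22 + 2 \frac{1}{2 \cdot 6}\right)} = \sqrt{-144 - 22 \left(-35 - 22 + 2 \cdot \frac{1}{2} \cdot \frac{1}{6}\right)} = \sqrt{-144 - 22 \left(-35 - 22 + 2 \cdot \frac{1}{12}\right)} = \sqrt{-144 - 22 \left(-35 - 22 + \frac{1}{6}\right)} = \sqrt{-144 - - \frac{3751}{3}} = \sqrt{-144 + \frac{3751}{3}} = \sqrt{\frac{3319}{3}} = \frac{\sqrt{9957}}{3}$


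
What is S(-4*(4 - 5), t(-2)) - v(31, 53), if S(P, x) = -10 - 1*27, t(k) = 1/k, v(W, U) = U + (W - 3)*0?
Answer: -90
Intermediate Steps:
v(W, U) = U (v(W, U) = U + (-3 + W)*0 = U + 0 = U)
S(P, x) = -37 (S(P, x) = -10 - 27 = -37)
S(-4*(4 - 5), t(-2)) - v(31, 53) = -37 - 1*53 = -37 - 53 = -90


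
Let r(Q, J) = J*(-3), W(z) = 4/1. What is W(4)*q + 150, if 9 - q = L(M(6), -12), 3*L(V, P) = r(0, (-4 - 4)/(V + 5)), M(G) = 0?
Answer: 898/5 ≈ 179.60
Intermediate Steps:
W(z) = 4 (W(z) = 4*1 = 4)
r(Q, J) = -3*J
L(V, P) = 8/(5 + V) (L(V, P) = (-3*(-4 - 4)/(V + 5))/3 = (-(-24)/(5 + V))/3 = (24/(5 + V))/3 = 8/(5 + V))
q = 37/5 (q = 9 - 8/(5 + 0) = 9 - 8/5 = 37/5 ≈ 7.4000)
W(4)*q + 150 = 4*(37/5) + 150 = 148/5 + 150 = 898/5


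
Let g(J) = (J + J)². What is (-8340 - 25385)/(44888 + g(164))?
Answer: -33725/152472 ≈ -0.22119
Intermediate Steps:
g(J) = 4*J² (g(J) = (2*J)² = 4*J²)
(-8340 - 25385)/(44888 + g(164)) = (-8340 - 25385)/(44888 + 4*164²) = -33725/(44888 + 4*26896) = -33725/(44888 + 107584) = -33725/152472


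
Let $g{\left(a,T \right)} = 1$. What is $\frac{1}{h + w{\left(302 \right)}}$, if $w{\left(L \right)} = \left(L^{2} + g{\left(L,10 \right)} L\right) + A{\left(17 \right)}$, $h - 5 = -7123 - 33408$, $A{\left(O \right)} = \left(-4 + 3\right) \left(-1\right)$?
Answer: $\frac{1}{50981} \approx 1.9615 \cdot 10^{-5}$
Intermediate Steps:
$A{\left(O \right)} = 1$ ($A{\left(O \right)} = \left(-1\right) \left(-1\right) = 1$)
$h = -40526$ ($h = 5 - 40531 = -40526$)
$w{\left(L \right)} = 1 + L + L^{2}$ ($w{\left(L \right)} = \left(L^{2} + 1 L\right) + 1 = \left(L^{2} + L\right) + 1 = \left(L + L^{2}\right) + 1 = 1 + L + L^{2}$)
$\frac{1}{h + w{\left(302 \right)}} = \frac{1}{-40526 + \left(1 + 302 + 302^{2}\right)} = \frac{1}{-40526 + \left(1 + 302 + 91204\right)} = \frac{1}{-40526 + 91507} = \frac{1}{50981}$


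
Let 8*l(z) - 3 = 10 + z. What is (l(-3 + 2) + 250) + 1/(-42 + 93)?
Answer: 25655/102 ≈ 251.52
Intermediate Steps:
l(z) = 13/8 + z/8 (l(z) = 3/8 + (10 + z)/8 = 3/8 + (5/4 + z/8) = 13/8 + z/8)
(l(-3 + 2) + 250) + 1/(-42 + 93) = ((13/8 + (-3 + 2)/8) + 250) + 1/(-42 + 93) = ((13/8 + (⅛)*(-1)) + 250) + 1/51 = ((13/8 - ⅛) + 250) + 1/51 = (3/2 + 250) + 1/51 = 503/2 + 1/51 = 25655/102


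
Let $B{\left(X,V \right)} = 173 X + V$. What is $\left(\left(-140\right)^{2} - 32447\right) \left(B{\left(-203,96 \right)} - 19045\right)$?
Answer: $694611596$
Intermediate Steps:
$B{\left(X,V \right)} = V + 173 X$
$\left(\left(-140\right)^{2} - 32447\right) \left(B{\left(-203,96 \right)} - 19045\right) = \left(\left(-140\right)^{2} - 32447\right) \left(\left(96 + 173 \left(-203\right)\right) - 19045\right) = \left(19600 - 32447\right) \left(\left(96 - 35119\right) - 19045\right) = - 12847 \left(-35023 - 19045\right) = \left(-12847\right) \left(-54068\right) = 694611596$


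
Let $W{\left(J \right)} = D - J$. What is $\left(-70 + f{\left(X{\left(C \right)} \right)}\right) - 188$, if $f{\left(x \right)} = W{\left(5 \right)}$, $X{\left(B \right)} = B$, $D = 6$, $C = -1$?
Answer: $-257$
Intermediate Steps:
$W{\left(J \right)} = 6 - J$
$f{\left(x \right)} = 1$ ($f{\left(x \right)} = 6 - 5 = 1$)
$\left(-70 + f{\left(X{\left(C \right)} \right)}\right) - 188 = \left(-70 + 1\right) - 188 = -69 - 188 = -257$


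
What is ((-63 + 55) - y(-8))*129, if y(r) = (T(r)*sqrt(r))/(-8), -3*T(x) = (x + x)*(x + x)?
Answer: -1032 - 2752*I*sqrt(2) ≈ -1032.0 - 3891.9*I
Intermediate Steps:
T(x) = -4*x**2/3 (T(x) = -(x + x)*(x + x)/3 = -2*x*2*x/3 = -4*x**2/3)
y(r) = r**(5/2)/6 (y(r) = ((-4*r**2/3)*sqrt(r))/(-8) = -4*r**(5/2)/3*(-1/8) = r**(5/2)/6)
((-63 + 55) - y(-8))*129 = ((-63 + 55) - (-8)**(5/2)/6)*129 = (-8 - 128*I*sqrt(2)/6)*129 = (-8 - 64*I*sqrt(2)/3)*129 = -1032 - 2752*I*sqrt(2)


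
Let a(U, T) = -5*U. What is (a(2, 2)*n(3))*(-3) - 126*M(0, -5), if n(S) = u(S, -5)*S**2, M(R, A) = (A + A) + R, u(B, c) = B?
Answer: 2070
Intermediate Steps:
M(R, A) = R + 2*A (M(R, A) = 2*A + R = R + 2*A)
n(S) = S**3 (n(S) = S*S**2 = S**3)
(a(2, 2)*n(3))*(-3) - 126*M(0, -5) = (-5*2*3**3)*(-3) - 126*(0 + 2*(-5)) = -10*27*(-3) - 126*(0 - 10) = -270*(-3) - 126*(-10) = 810 + 1260 = 2070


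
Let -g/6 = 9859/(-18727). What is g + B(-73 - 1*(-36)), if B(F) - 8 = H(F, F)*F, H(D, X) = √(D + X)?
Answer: 208970/18727 - 37*I*√74 ≈ 11.159 - 318.29*I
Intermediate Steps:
g = 59154/18727 (g = -59154/(-18727) = -59154*(-1)/18727 = -6*(-9859/18727) = 59154/18727 ≈ 3.1588)
B(F) = 8 + √2*F^(3/2) (B(F) = 8 + √(F + F)*F = 8 + √(2*F)*F = 8 + (√2*√F)*F = 8 + √2*F^(3/2))
g + B(-73 - 1*(-36)) = 59154/18727 + (8 + √2*(-73 - 1*(-36))^(3/2)) = 59154/18727 + (8 + √2*(-73 + 36)^(3/2)) = 59154/18727 + (8 + √2*(-37)^(3/2)) = 59154/18727 + (8 + √2*(-37*I*√37)) = 59154/18727 + (8 - 37*I*√74) = 208970/18727 - 37*I*√74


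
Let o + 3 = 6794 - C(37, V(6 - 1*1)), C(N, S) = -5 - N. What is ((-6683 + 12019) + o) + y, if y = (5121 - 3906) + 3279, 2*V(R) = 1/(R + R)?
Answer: 16663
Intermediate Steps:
V(R) = 1/(4*R) (V(R) = 1/(2*(R + R)) = 1/(2*((2*R))) = (1/(2*R))/2 = 1/(4*R))
o = 6833 (o = -3 + (6794 - (-5 - 1*37)) = -3 + (6794 - (-5 - 37)) = -3 + (6794 - 1*(-42)) = -3 + (6794 + 42) = -3 + 6836 = 6833)
y = 4494 (y = 1215 + 3279 = 4494)
((-6683 + 12019) + o) + y = ((-6683 + 12019) + 6833) + 4494 = (5336 + 6833) + 4494 = 12169 + 4494 = 16663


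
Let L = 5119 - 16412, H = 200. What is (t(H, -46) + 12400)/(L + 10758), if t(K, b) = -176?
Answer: -12224/535 ≈ -22.849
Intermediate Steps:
L = -11293
(t(H, -46) + 12400)/(L + 10758) = (-176 + 12400)/(-11293 + 10758) = 12224/(-535) = 12224*(-1/535) = -12224/535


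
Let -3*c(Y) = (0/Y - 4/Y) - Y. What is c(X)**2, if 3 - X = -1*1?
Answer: 25/9 ≈ 2.7778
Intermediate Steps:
X = 4 (X = 3 - (-1) = 3 - 1*(-1) = 3 + 1 = 4)
c(Y) = Y/3 + 4/(3*Y) (c(Y) = -((0/Y - 4/Y) - Y)/3 = -((0 - 4/Y) - Y)/3 = -(-4/Y - Y)/3 = -(-Y - 4/Y)/3 = Y/3 + 4/(3*Y))
c(X)**2 = ((1/3)*(4 + 4**2)/4)**2 = ((1/3)*(1/4)*(4 + 16))**2 = ((1/3)*(1/4)*20)**2 = (5/3)**2 = 25/9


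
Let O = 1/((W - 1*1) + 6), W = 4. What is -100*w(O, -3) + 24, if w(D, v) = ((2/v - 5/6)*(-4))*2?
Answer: -1176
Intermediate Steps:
O = ⅑ (O = 1/((4 - 1*1) + 6) = 1/((4 - 1) + 6) = 1/(3 + 6) = 1/9 = ⅑ ≈ 0.11111)
w(D, v) = 20/3 - 16/v (w(D, v) = ((2/v - 5*⅙)*(-4))*2 = ((2/v - ⅚)*(-4))*2 = ((-⅚ + 2/v)*(-4))*2 = (10/3 - 8/v)*2 = 20/3 - 16/v)
-100*w(O, -3) + 24 = -100*(20/3 - 16/(-3)) + 24 = -100*(20/3 - 16*(-⅓)) + 24 = -100*(20/3 + 16/3) + 24 = -100*12 + 24 = -1200 + 24 = -1176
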